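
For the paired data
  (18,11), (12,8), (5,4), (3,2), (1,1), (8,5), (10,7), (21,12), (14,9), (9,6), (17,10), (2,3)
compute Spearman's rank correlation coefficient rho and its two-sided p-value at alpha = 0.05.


Step 1: Rank x and y separately (midranks; no ties here).
rank(x): 18->11, 12->8, 5->4, 3->3, 1->1, 8->5, 10->7, 21->12, 14->9, 9->6, 17->10, 2->2
rank(y): 11->11, 8->8, 4->4, 2->2, 1->1, 5->5, 7->7, 12->12, 9->9, 6->6, 10->10, 3->3
Step 2: d_i = R_x(i) - R_y(i); compute d_i^2.
  (11-11)^2=0, (8-8)^2=0, (4-4)^2=0, (3-2)^2=1, (1-1)^2=0, (5-5)^2=0, (7-7)^2=0, (12-12)^2=0, (9-9)^2=0, (6-6)^2=0, (10-10)^2=0, (2-3)^2=1
sum(d^2) = 2.
Step 3: rho = 1 - 6*2 / (12*(12^2 - 1)) = 1 - 12/1716 = 0.993007.
Step 4: Under H0, t = rho * sqrt((n-2)/(1-rho^2)) = 26.5990 ~ t(10).
Step 5: Two-sided p-value from the t-distribution with 10 df = 0.000000.
Step 6: alpha = 0.05. reject H0.

rho = 0.9930, p = 0.000000, reject H0 at alpha = 0.05.


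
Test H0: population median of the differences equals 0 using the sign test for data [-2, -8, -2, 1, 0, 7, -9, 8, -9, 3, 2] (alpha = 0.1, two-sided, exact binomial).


Step 1: Discard zero differences. Original n = 11; n_eff = number of nonzero differences = 10.
Nonzero differences (with sign): -2, -8, -2, +1, +7, -9, +8, -9, +3, +2
Step 2: Count signs: positive = 5, negative = 5.
Step 3: Under H0: P(positive) = 0.5, so the number of positives S ~ Bin(10, 0.5).
Step 4: Two-sided exact p-value = sum of Bin(10,0.5) probabilities at or below the observed probability = 1.000000.
Step 5: alpha = 0.1. fail to reject H0.

n_eff = 10, pos = 5, neg = 5, p = 1.000000, fail to reject H0.


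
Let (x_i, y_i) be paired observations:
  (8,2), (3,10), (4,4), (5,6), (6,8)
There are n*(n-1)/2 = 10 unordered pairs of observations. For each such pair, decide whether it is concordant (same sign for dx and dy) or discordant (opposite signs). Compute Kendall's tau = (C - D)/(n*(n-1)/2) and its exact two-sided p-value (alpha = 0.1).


Step 1: Enumerate the 10 unordered pairs (i,j) with i<j and classify each by sign(x_j-x_i) * sign(y_j-y_i).
  (1,2):dx=-5,dy=+8->D; (1,3):dx=-4,dy=+2->D; (1,4):dx=-3,dy=+4->D; (1,5):dx=-2,dy=+6->D
  (2,3):dx=+1,dy=-6->D; (2,4):dx=+2,dy=-4->D; (2,5):dx=+3,dy=-2->D; (3,4):dx=+1,dy=+2->C
  (3,5):dx=+2,dy=+4->C; (4,5):dx=+1,dy=+2->C
Step 2: C = 3, D = 7, total pairs = 10.
Step 3: tau = (C - D)/(n(n-1)/2) = (3 - 7)/10 = -0.400000.
Step 4: Exact two-sided p-value (enumerate n! = 120 permutations of y under H0): p = 0.483333.
Step 5: alpha = 0.1. fail to reject H0.

tau_b = -0.4000 (C=3, D=7), p = 0.483333, fail to reject H0.


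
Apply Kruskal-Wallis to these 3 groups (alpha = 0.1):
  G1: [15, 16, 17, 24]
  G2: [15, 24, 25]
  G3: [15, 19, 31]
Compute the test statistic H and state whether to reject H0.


Step 1: Combine all N = 10 observations and assign midranks.
sorted (value, group, rank): (15,G1,2), (15,G2,2), (15,G3,2), (16,G1,4), (17,G1,5), (19,G3,6), (24,G1,7.5), (24,G2,7.5), (25,G2,9), (31,G3,10)
Step 2: Sum ranks within each group.
R_1 = 18.5 (n_1 = 4)
R_2 = 18.5 (n_2 = 3)
R_3 = 18 (n_3 = 3)
Step 3: H = 12/(N(N+1)) * sum(R_i^2/n_i) - 3(N+1)
     = 12/(10*11) * (18.5^2/4 + 18.5^2/3 + 18^2/3) - 3*11
     = 0.109091 * 307.646 - 33
     = 0.561364.
Step 4: Ties present; correction factor C = 1 - 30/(10^3 - 10) = 0.969697. Corrected H = 0.561364 / 0.969697 = 0.578906.
Step 5: Under H0, H ~ chi^2(2); p-value = 0.748673.
Step 6: alpha = 0.1. fail to reject H0.

H = 0.5789, df = 2, p = 0.748673, fail to reject H0.


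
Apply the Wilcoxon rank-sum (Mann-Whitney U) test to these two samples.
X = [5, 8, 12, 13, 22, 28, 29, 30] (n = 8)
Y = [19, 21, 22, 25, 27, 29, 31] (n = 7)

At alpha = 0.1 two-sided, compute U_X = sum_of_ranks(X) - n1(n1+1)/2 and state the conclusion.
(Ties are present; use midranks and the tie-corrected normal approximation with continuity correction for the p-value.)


Step 1: Combine and sort all 15 observations; assign midranks.
sorted (value, group): (5,X), (8,X), (12,X), (13,X), (19,Y), (21,Y), (22,X), (22,Y), (25,Y), (27,Y), (28,X), (29,X), (29,Y), (30,X), (31,Y)
ranks: 5->1, 8->2, 12->3, 13->4, 19->5, 21->6, 22->7.5, 22->7.5, 25->9, 27->10, 28->11, 29->12.5, 29->12.5, 30->14, 31->15
Step 2: Rank sum for X: R1 = 1 + 2 + 3 + 4 + 7.5 + 11 + 12.5 + 14 = 55.
Step 3: U_X = R1 - n1(n1+1)/2 = 55 - 8*9/2 = 55 - 36 = 19.
       U_Y = n1*n2 - U_X = 56 - 19 = 37.
Step 4: Ties are present, so use the tie-corrected normal approximation (with continuity correction) for the p-value.
Step 5: p-value = 0.324405; compare to alpha = 0.1. fail to reject H0.

U_X = 19, p = 0.324405, fail to reject H0 at alpha = 0.1.


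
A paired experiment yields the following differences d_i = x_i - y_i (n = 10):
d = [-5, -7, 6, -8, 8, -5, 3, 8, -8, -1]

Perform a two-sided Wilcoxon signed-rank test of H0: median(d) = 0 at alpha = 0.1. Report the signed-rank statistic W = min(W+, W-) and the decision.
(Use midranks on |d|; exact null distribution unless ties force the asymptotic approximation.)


Step 1: Drop any zero differences (none here) and take |d_i|.
|d| = [5, 7, 6, 8, 8, 5, 3, 8, 8, 1]
Step 2: Midrank |d_i| (ties get averaged ranks).
ranks: |5|->3.5, |7|->6, |6|->5, |8|->8.5, |8|->8.5, |5|->3.5, |3|->2, |8|->8.5, |8|->8.5, |1|->1
Step 3: Attach original signs; sum ranks with positive sign and with negative sign.
W+ = 5 + 8.5 + 2 + 8.5 = 24
W- = 3.5 + 6 + 8.5 + 3.5 + 8.5 + 1 = 31
(Check: W+ + W- = 55 should equal n(n+1)/2 = 55.)
Step 4: Test statistic W = min(W+, W-) = 24.
Step 5: Ties in |d|, so use the tie-corrected normal approximation.
        E[W] = n(n+1)/4 = 10*11/4 = 27.5.
        Tie groups: |d|=5 (t=2), |d|=8 (t=4); sum(t^3 - t) = 66.
        Var[W] = n(n+1)(2n+1)/24 - sum(t^3-t)/48 = 2310/24 - 66/48 = 94.875.
        z = (W - E[W]) / sqrt(Var[W]) = (24 - 27.5) / 9.7404 = -0.3593.
        Two-sided p = 2*Phi(z) = 0.719349.
Step 6: alpha = 0.1. fail to reject H0.

W+ = 24, W- = 31, W = min = 24, p = 0.719349, fail to reject H0.


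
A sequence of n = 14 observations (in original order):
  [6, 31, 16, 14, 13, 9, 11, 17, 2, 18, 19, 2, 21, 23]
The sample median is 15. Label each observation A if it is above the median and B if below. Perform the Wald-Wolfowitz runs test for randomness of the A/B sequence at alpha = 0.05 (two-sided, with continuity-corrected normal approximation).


Step 1: Compute median = 15; label A = above, B = below.
Labels in order: BAABBBBABAABAA  (n_A = 7, n_B = 7)
Step 2: Count runs R = 8.
Step 3: Under H0 (random ordering), E[R] = 2*n_A*n_B/(n_A+n_B) + 1 = 2*7*7/14 + 1 = 8.0000.
        Var[R] = 2*n_A*n_B*(2*n_A*n_B - n_A - n_B) / ((n_A+n_B)^2 * (n_A+n_B-1)) = 8232/2548 = 3.2308.
        SD[R] = 1.7974.
Step 4: R = E[R], so z = 0 with no continuity correction.
Step 5: Two-sided p-value via normal approximation = 2*(1 - Phi(|z|)) = 1.000000.
Step 6: alpha = 0.05. fail to reject H0.

R = 8, z = 0.0000, p = 1.000000, fail to reject H0.


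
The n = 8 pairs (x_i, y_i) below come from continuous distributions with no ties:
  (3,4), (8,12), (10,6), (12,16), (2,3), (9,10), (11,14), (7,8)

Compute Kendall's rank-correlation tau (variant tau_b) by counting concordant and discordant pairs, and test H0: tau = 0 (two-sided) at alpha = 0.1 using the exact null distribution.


Step 1: Enumerate the 28 unordered pairs (i,j) with i<j and classify each by sign(x_j-x_i) * sign(y_j-y_i).
  (1,2):dx=+5,dy=+8->C; (1,3):dx=+7,dy=+2->C; (1,4):dx=+9,dy=+12->C; (1,5):dx=-1,dy=-1->C
  (1,6):dx=+6,dy=+6->C; (1,7):dx=+8,dy=+10->C; (1,8):dx=+4,dy=+4->C; (2,3):dx=+2,dy=-6->D
  (2,4):dx=+4,dy=+4->C; (2,5):dx=-6,dy=-9->C; (2,6):dx=+1,dy=-2->D; (2,7):dx=+3,dy=+2->C
  (2,8):dx=-1,dy=-4->C; (3,4):dx=+2,dy=+10->C; (3,5):dx=-8,dy=-3->C; (3,6):dx=-1,dy=+4->D
  (3,7):dx=+1,dy=+8->C; (3,8):dx=-3,dy=+2->D; (4,5):dx=-10,dy=-13->C; (4,6):dx=-3,dy=-6->C
  (4,7):dx=-1,dy=-2->C; (4,8):dx=-5,dy=-8->C; (5,6):dx=+7,dy=+7->C; (5,7):dx=+9,dy=+11->C
  (5,8):dx=+5,dy=+5->C; (6,7):dx=+2,dy=+4->C; (6,8):dx=-2,dy=-2->C; (7,8):dx=-4,dy=-6->C
Step 2: C = 24, D = 4, total pairs = 28.
Step 3: tau = (C - D)/(n(n-1)/2) = (24 - 4)/28 = 0.714286.
Step 4: Exact two-sided p-value (enumerate n! = 40320 permutations of y under H0): p = 0.014137.
Step 5: alpha = 0.1. reject H0.

tau_b = 0.7143 (C=24, D=4), p = 0.014137, reject H0.


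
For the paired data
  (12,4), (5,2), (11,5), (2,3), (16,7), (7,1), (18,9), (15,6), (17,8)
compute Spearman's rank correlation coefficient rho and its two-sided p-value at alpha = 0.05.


Step 1: Rank x and y separately (midranks; no ties here).
rank(x): 12->5, 5->2, 11->4, 2->1, 16->7, 7->3, 18->9, 15->6, 17->8
rank(y): 4->4, 2->2, 5->5, 3->3, 7->7, 1->1, 9->9, 6->6, 8->8
Step 2: d_i = R_x(i) - R_y(i); compute d_i^2.
  (5-4)^2=1, (2-2)^2=0, (4-5)^2=1, (1-3)^2=4, (7-7)^2=0, (3-1)^2=4, (9-9)^2=0, (6-6)^2=0, (8-8)^2=0
sum(d^2) = 10.
Step 3: rho = 1 - 6*10 / (9*(9^2 - 1)) = 1 - 60/720 = 0.916667.
Step 4: Under H0, t = rho * sqrt((n-2)/(1-rho^2)) = 6.0685 ~ t(7).
Step 5: Two-sided p-value from the t-distribution with 7 df = 0.000507.
Step 6: alpha = 0.05. reject H0.

rho = 0.9167, p = 0.000507, reject H0 at alpha = 0.05.


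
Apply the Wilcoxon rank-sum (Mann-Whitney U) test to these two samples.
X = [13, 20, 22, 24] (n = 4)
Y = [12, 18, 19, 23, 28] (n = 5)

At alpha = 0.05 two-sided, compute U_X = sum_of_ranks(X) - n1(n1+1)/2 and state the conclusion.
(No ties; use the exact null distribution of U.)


Step 1: Combine and sort all 9 observations; assign midranks.
sorted (value, group): (12,Y), (13,X), (18,Y), (19,Y), (20,X), (22,X), (23,Y), (24,X), (28,Y)
ranks: 12->1, 13->2, 18->3, 19->4, 20->5, 22->6, 23->7, 24->8, 28->9
Step 2: Rank sum for X: R1 = 2 + 5 + 6 + 8 = 21.
Step 3: U_X = R1 - n1(n1+1)/2 = 21 - 4*5/2 = 21 - 10 = 11.
       U_Y = n1*n2 - U_X = 20 - 11 = 9.
Step 4: No ties, so the exact null distribution of U (based on enumerating the C(9,4) = 126 equally likely rank assignments) gives the two-sided p-value.
Step 5: p-value = 0.904762; compare to alpha = 0.05. fail to reject H0.

U_X = 11, p = 0.904762, fail to reject H0 at alpha = 0.05.


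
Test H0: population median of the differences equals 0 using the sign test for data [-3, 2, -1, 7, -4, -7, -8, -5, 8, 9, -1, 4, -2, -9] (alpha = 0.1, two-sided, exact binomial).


Step 1: Discard zero differences. Original n = 14; n_eff = number of nonzero differences = 14.
Nonzero differences (with sign): -3, +2, -1, +7, -4, -7, -8, -5, +8, +9, -1, +4, -2, -9
Step 2: Count signs: positive = 5, negative = 9.
Step 3: Under H0: P(positive) = 0.5, so the number of positives S ~ Bin(14, 0.5).
Step 4: Two-sided exact p-value = sum of Bin(14,0.5) probabilities at or below the observed probability = 0.423950.
Step 5: alpha = 0.1. fail to reject H0.

n_eff = 14, pos = 5, neg = 9, p = 0.423950, fail to reject H0.


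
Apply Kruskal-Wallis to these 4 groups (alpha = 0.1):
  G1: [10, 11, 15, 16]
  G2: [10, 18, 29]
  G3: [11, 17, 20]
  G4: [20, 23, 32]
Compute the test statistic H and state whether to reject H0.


Step 1: Combine all N = 13 observations and assign midranks.
sorted (value, group, rank): (10,G1,1.5), (10,G2,1.5), (11,G1,3.5), (11,G3,3.5), (15,G1,5), (16,G1,6), (17,G3,7), (18,G2,8), (20,G3,9.5), (20,G4,9.5), (23,G4,11), (29,G2,12), (32,G4,13)
Step 2: Sum ranks within each group.
R_1 = 16 (n_1 = 4)
R_2 = 21.5 (n_2 = 3)
R_3 = 20 (n_3 = 3)
R_4 = 33.5 (n_4 = 3)
Step 3: H = 12/(N(N+1)) * sum(R_i^2/n_i) - 3(N+1)
     = 12/(13*14) * (16^2/4 + 21.5^2/3 + 20^2/3 + 33.5^2/3) - 3*14
     = 0.065934 * 725.5 - 42
     = 5.835165.
Step 4: Ties present; correction factor C = 1 - 18/(13^3 - 13) = 0.991758. Corrected H = 5.835165 / 0.991758 = 5.883657.
Step 5: Under H0, H ~ chi^2(3); p-value = 0.117410.
Step 6: alpha = 0.1. fail to reject H0.

H = 5.8837, df = 3, p = 0.117410, fail to reject H0.


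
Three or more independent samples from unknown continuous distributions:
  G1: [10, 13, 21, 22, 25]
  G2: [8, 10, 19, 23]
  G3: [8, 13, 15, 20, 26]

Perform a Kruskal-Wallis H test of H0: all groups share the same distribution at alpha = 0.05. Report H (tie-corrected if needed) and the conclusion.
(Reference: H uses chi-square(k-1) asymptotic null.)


Step 1: Combine all N = 14 observations and assign midranks.
sorted (value, group, rank): (8,G2,1.5), (8,G3,1.5), (10,G1,3.5), (10,G2,3.5), (13,G1,5.5), (13,G3,5.5), (15,G3,7), (19,G2,8), (20,G3,9), (21,G1,10), (22,G1,11), (23,G2,12), (25,G1,13), (26,G3,14)
Step 2: Sum ranks within each group.
R_1 = 43 (n_1 = 5)
R_2 = 25 (n_2 = 4)
R_3 = 37 (n_3 = 5)
Step 3: H = 12/(N(N+1)) * sum(R_i^2/n_i) - 3(N+1)
     = 12/(14*15) * (43^2/5 + 25^2/4 + 37^2/5) - 3*15
     = 0.057143 * 799.85 - 45
     = 0.705714.
Step 4: Ties present; correction factor C = 1 - 18/(14^3 - 14) = 0.993407. Corrected H = 0.705714 / 0.993407 = 0.710398.
Step 5: Under H0, H ~ chi^2(2); p-value = 0.701034.
Step 6: alpha = 0.05. fail to reject H0.

H = 0.7104, df = 2, p = 0.701034, fail to reject H0.


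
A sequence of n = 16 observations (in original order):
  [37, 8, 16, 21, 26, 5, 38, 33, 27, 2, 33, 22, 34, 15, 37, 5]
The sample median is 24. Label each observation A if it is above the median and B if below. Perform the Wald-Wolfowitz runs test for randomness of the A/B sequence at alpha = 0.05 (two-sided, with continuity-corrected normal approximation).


Step 1: Compute median = 24; label A = above, B = below.
Labels in order: ABBBABAAABABABAB  (n_A = 8, n_B = 8)
Step 2: Count runs R = 12.
Step 3: Under H0 (random ordering), E[R] = 2*n_A*n_B/(n_A+n_B) + 1 = 2*8*8/16 + 1 = 9.0000.
        Var[R] = 2*n_A*n_B*(2*n_A*n_B - n_A - n_B) / ((n_A+n_B)^2 * (n_A+n_B-1)) = 14336/3840 = 3.7333.
        SD[R] = 1.9322.
Step 4: Continuity-corrected z = (R - 0.5 - E[R]) / SD[R] = (12 - 0.5 - 9.0000) / 1.9322 = 1.2939.
Step 5: Two-sided p-value via normal approximation = 2*(1 - Phi(|z|)) = 0.195709.
Step 6: alpha = 0.05. fail to reject H0.

R = 12, z = 1.2939, p = 0.195709, fail to reject H0.


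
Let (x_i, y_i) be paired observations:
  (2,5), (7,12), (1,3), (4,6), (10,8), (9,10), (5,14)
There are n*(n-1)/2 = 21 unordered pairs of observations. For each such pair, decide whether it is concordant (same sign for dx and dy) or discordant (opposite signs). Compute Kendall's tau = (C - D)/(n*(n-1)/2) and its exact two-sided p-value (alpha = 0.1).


Step 1: Enumerate the 21 unordered pairs (i,j) with i<j and classify each by sign(x_j-x_i) * sign(y_j-y_i).
  (1,2):dx=+5,dy=+7->C; (1,3):dx=-1,dy=-2->C; (1,4):dx=+2,dy=+1->C; (1,5):dx=+8,dy=+3->C
  (1,6):dx=+7,dy=+5->C; (1,7):dx=+3,dy=+9->C; (2,3):dx=-6,dy=-9->C; (2,4):dx=-3,dy=-6->C
  (2,5):dx=+3,dy=-4->D; (2,6):dx=+2,dy=-2->D; (2,7):dx=-2,dy=+2->D; (3,4):dx=+3,dy=+3->C
  (3,5):dx=+9,dy=+5->C; (3,6):dx=+8,dy=+7->C; (3,7):dx=+4,dy=+11->C; (4,5):dx=+6,dy=+2->C
  (4,6):dx=+5,dy=+4->C; (4,7):dx=+1,dy=+8->C; (5,6):dx=-1,dy=+2->D; (5,7):dx=-5,dy=+6->D
  (6,7):dx=-4,dy=+4->D
Step 2: C = 15, D = 6, total pairs = 21.
Step 3: tau = (C - D)/(n(n-1)/2) = (15 - 6)/21 = 0.428571.
Step 4: Exact two-sided p-value (enumerate n! = 5040 permutations of y under H0): p = 0.238889.
Step 5: alpha = 0.1. fail to reject H0.

tau_b = 0.4286 (C=15, D=6), p = 0.238889, fail to reject H0.


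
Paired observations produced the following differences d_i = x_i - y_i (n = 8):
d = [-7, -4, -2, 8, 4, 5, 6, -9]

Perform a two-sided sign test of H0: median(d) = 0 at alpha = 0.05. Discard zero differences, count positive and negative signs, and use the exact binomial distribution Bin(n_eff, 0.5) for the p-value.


Step 1: Discard zero differences. Original n = 8; n_eff = number of nonzero differences = 8.
Nonzero differences (with sign): -7, -4, -2, +8, +4, +5, +6, -9
Step 2: Count signs: positive = 4, negative = 4.
Step 3: Under H0: P(positive) = 0.5, so the number of positives S ~ Bin(8, 0.5).
Step 4: Two-sided exact p-value = sum of Bin(8,0.5) probabilities at or below the observed probability = 1.000000.
Step 5: alpha = 0.05. fail to reject H0.

n_eff = 8, pos = 4, neg = 4, p = 1.000000, fail to reject H0.


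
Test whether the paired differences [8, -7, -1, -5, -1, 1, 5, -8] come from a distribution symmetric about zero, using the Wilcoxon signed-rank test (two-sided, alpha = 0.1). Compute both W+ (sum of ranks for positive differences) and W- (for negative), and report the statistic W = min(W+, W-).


Step 1: Drop any zero differences (none here) and take |d_i|.
|d| = [8, 7, 1, 5, 1, 1, 5, 8]
Step 2: Midrank |d_i| (ties get averaged ranks).
ranks: |8|->7.5, |7|->6, |1|->2, |5|->4.5, |1|->2, |1|->2, |5|->4.5, |8|->7.5
Step 3: Attach original signs; sum ranks with positive sign and with negative sign.
W+ = 7.5 + 2 + 4.5 = 14
W- = 6 + 2 + 4.5 + 2 + 7.5 = 22
(Check: W+ + W- = 36 should equal n(n+1)/2 = 36.)
Step 4: Test statistic W = min(W+, W-) = 14.
Step 5: Ties in |d|, so use the tie-corrected normal approximation.
        E[W] = n(n+1)/4 = 8*9/4 = 18.
        Tie groups: |d|=1 (t=3), |d|=5 (t=2), |d|=8 (t=2); sum(t^3 - t) = 36.
        Var[W] = n(n+1)(2n+1)/24 - sum(t^3-t)/48 = 1224/24 - 36/48 = 50.25.
        z = (W - E[W]) / sqrt(Var[W]) = (14 - 18) / 7.0887 = -0.5643.
        Two-sided p = 2*Phi(z) = 0.572566.
Step 6: alpha = 0.1. fail to reject H0.

W+ = 14, W- = 22, W = min = 14, p = 0.572566, fail to reject H0.


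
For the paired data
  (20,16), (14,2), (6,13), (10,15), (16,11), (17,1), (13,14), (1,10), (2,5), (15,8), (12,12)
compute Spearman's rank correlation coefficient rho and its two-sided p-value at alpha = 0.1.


Step 1: Rank x and y separately (midranks; no ties here).
rank(x): 20->11, 14->7, 6->3, 10->4, 16->9, 17->10, 13->6, 1->1, 2->2, 15->8, 12->5
rank(y): 16->11, 2->2, 13->8, 15->10, 11->6, 1->1, 14->9, 10->5, 5->3, 8->4, 12->7
Step 2: d_i = R_x(i) - R_y(i); compute d_i^2.
  (11-11)^2=0, (7-2)^2=25, (3-8)^2=25, (4-10)^2=36, (9-6)^2=9, (10-1)^2=81, (6-9)^2=9, (1-5)^2=16, (2-3)^2=1, (8-4)^2=16, (5-7)^2=4
sum(d^2) = 222.
Step 3: rho = 1 - 6*222 / (11*(11^2 - 1)) = 1 - 1332/1320 = -0.009091.
Step 4: Under H0, t = rho * sqrt((n-2)/(1-rho^2)) = -0.0273 ~ t(9).
Step 5: Two-sided p-value from the t-distribution with 9 df = 0.978837.
Step 6: alpha = 0.1. fail to reject H0.

rho = -0.0091, p = 0.978837, fail to reject H0 at alpha = 0.1.


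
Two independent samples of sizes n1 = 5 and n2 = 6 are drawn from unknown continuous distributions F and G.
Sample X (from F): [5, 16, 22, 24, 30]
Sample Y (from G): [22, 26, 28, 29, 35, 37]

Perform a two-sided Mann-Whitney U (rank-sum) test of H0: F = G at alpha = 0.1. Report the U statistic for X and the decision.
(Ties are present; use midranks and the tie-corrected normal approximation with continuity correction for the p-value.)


Step 1: Combine and sort all 11 observations; assign midranks.
sorted (value, group): (5,X), (16,X), (22,X), (22,Y), (24,X), (26,Y), (28,Y), (29,Y), (30,X), (35,Y), (37,Y)
ranks: 5->1, 16->2, 22->3.5, 22->3.5, 24->5, 26->6, 28->7, 29->8, 30->9, 35->10, 37->11
Step 2: Rank sum for X: R1 = 1 + 2 + 3.5 + 5 + 9 = 20.5.
Step 3: U_X = R1 - n1(n1+1)/2 = 20.5 - 5*6/2 = 20.5 - 15 = 5.5.
       U_Y = n1*n2 - U_X = 30 - 5.5 = 24.5.
Step 4: Ties are present, so use the tie-corrected normal approximation (with continuity correction) for the p-value.
Step 5: p-value = 0.099576; compare to alpha = 0.1. reject H0.

U_X = 5.5, p = 0.099576, reject H0 at alpha = 0.1.


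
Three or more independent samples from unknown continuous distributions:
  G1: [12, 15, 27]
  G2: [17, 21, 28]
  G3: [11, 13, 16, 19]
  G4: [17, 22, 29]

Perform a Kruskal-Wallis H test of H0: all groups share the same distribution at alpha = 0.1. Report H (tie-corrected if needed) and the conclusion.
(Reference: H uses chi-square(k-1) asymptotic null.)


Step 1: Combine all N = 13 observations and assign midranks.
sorted (value, group, rank): (11,G3,1), (12,G1,2), (13,G3,3), (15,G1,4), (16,G3,5), (17,G2,6.5), (17,G4,6.5), (19,G3,8), (21,G2,9), (22,G4,10), (27,G1,11), (28,G2,12), (29,G4,13)
Step 2: Sum ranks within each group.
R_1 = 17 (n_1 = 3)
R_2 = 27.5 (n_2 = 3)
R_3 = 17 (n_3 = 4)
R_4 = 29.5 (n_4 = 3)
Step 3: H = 12/(N(N+1)) * sum(R_i^2/n_i) - 3(N+1)
     = 12/(13*14) * (17^2/3 + 27.5^2/3 + 17^2/4 + 29.5^2/3) - 3*14
     = 0.065934 * 710.75 - 42
     = 4.862637.
Step 4: Ties present; correction factor C = 1 - 6/(13^3 - 13) = 0.997253. Corrected H = 4.862637 / 0.997253 = 4.876033.
Step 5: Under H0, H ~ chi^2(3); p-value = 0.181103.
Step 6: alpha = 0.1. fail to reject H0.

H = 4.8760, df = 3, p = 0.181103, fail to reject H0.


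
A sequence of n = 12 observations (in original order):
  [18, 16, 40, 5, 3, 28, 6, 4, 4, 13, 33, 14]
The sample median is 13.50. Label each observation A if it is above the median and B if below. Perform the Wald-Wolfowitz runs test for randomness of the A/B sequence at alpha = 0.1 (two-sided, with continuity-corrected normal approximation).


Step 1: Compute median = 13.50; label A = above, B = below.
Labels in order: AAABBABBBBAA  (n_A = 6, n_B = 6)
Step 2: Count runs R = 5.
Step 3: Under H0 (random ordering), E[R] = 2*n_A*n_B/(n_A+n_B) + 1 = 2*6*6/12 + 1 = 7.0000.
        Var[R] = 2*n_A*n_B*(2*n_A*n_B - n_A - n_B) / ((n_A+n_B)^2 * (n_A+n_B-1)) = 4320/1584 = 2.7273.
        SD[R] = 1.6514.
Step 4: Continuity-corrected z = (R + 0.5 - E[R]) / SD[R] = (5 + 0.5 - 7.0000) / 1.6514 = -0.9083.
Step 5: Two-sided p-value via normal approximation = 2*(1 - Phi(|z|)) = 0.363722.
Step 6: alpha = 0.1. fail to reject H0.

R = 5, z = -0.9083, p = 0.363722, fail to reject H0.


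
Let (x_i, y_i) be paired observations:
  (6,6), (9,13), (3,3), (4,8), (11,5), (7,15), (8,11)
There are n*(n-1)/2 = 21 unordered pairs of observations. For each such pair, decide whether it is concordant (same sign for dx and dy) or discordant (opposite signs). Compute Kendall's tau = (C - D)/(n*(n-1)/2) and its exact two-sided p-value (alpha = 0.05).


Step 1: Enumerate the 21 unordered pairs (i,j) with i<j and classify each by sign(x_j-x_i) * sign(y_j-y_i).
  (1,2):dx=+3,dy=+7->C; (1,3):dx=-3,dy=-3->C; (1,4):dx=-2,dy=+2->D; (1,5):dx=+5,dy=-1->D
  (1,6):dx=+1,dy=+9->C; (1,7):dx=+2,dy=+5->C; (2,3):dx=-6,dy=-10->C; (2,4):dx=-5,dy=-5->C
  (2,5):dx=+2,dy=-8->D; (2,6):dx=-2,dy=+2->D; (2,7):dx=-1,dy=-2->C; (3,4):dx=+1,dy=+5->C
  (3,5):dx=+8,dy=+2->C; (3,6):dx=+4,dy=+12->C; (3,7):dx=+5,dy=+8->C; (4,5):dx=+7,dy=-3->D
  (4,6):dx=+3,dy=+7->C; (4,7):dx=+4,dy=+3->C; (5,6):dx=-4,dy=+10->D; (5,7):dx=-3,dy=+6->D
  (6,7):dx=+1,dy=-4->D
Step 2: C = 13, D = 8, total pairs = 21.
Step 3: tau = (C - D)/(n(n-1)/2) = (13 - 8)/21 = 0.238095.
Step 4: Exact two-sided p-value (enumerate n! = 5040 permutations of y under H0): p = 0.561905.
Step 5: alpha = 0.05. fail to reject H0.

tau_b = 0.2381 (C=13, D=8), p = 0.561905, fail to reject H0.


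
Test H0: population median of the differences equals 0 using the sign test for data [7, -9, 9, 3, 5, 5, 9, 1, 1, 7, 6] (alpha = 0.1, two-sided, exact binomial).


Step 1: Discard zero differences. Original n = 11; n_eff = number of nonzero differences = 11.
Nonzero differences (with sign): +7, -9, +9, +3, +5, +5, +9, +1, +1, +7, +6
Step 2: Count signs: positive = 10, negative = 1.
Step 3: Under H0: P(positive) = 0.5, so the number of positives S ~ Bin(11, 0.5).
Step 4: Two-sided exact p-value = sum of Bin(11,0.5) probabilities at or below the observed probability = 0.011719.
Step 5: alpha = 0.1. reject H0.

n_eff = 11, pos = 10, neg = 1, p = 0.011719, reject H0.


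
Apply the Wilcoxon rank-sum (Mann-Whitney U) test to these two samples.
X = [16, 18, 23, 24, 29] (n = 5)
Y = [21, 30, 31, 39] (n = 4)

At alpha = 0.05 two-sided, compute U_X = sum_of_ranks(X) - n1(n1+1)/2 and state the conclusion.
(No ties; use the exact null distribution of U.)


Step 1: Combine and sort all 9 observations; assign midranks.
sorted (value, group): (16,X), (18,X), (21,Y), (23,X), (24,X), (29,X), (30,Y), (31,Y), (39,Y)
ranks: 16->1, 18->2, 21->3, 23->4, 24->5, 29->6, 30->7, 31->8, 39->9
Step 2: Rank sum for X: R1 = 1 + 2 + 4 + 5 + 6 = 18.
Step 3: U_X = R1 - n1(n1+1)/2 = 18 - 5*6/2 = 18 - 15 = 3.
       U_Y = n1*n2 - U_X = 20 - 3 = 17.
Step 4: No ties, so the exact null distribution of U (based on enumerating the C(9,5) = 126 equally likely rank assignments) gives the two-sided p-value.
Step 5: p-value = 0.111111; compare to alpha = 0.05. fail to reject H0.

U_X = 3, p = 0.111111, fail to reject H0 at alpha = 0.05.


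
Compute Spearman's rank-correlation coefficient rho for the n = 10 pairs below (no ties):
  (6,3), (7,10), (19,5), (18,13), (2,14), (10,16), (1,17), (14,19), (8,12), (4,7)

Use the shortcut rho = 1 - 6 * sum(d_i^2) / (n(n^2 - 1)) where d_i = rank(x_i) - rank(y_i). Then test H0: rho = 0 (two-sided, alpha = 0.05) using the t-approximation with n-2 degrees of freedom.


Step 1: Rank x and y separately (midranks; no ties here).
rank(x): 6->4, 7->5, 19->10, 18->9, 2->2, 10->7, 1->1, 14->8, 8->6, 4->3
rank(y): 3->1, 10->4, 5->2, 13->6, 14->7, 16->8, 17->9, 19->10, 12->5, 7->3
Step 2: d_i = R_x(i) - R_y(i); compute d_i^2.
  (4-1)^2=9, (5-4)^2=1, (10-2)^2=64, (9-6)^2=9, (2-7)^2=25, (7-8)^2=1, (1-9)^2=64, (8-10)^2=4, (6-5)^2=1, (3-3)^2=0
sum(d^2) = 178.
Step 3: rho = 1 - 6*178 / (10*(10^2 - 1)) = 1 - 1068/990 = -0.078788.
Step 4: Under H0, t = rho * sqrt((n-2)/(1-rho^2)) = -0.2235 ~ t(8).
Step 5: Two-sided p-value from the t-distribution with 8 df = 0.828717.
Step 6: alpha = 0.05. fail to reject H0.

rho = -0.0788, p = 0.828717, fail to reject H0 at alpha = 0.05.


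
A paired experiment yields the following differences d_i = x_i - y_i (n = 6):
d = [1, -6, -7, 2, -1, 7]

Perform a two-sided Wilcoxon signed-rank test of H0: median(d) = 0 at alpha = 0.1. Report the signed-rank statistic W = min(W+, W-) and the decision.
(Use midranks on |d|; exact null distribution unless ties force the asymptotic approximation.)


Step 1: Drop any zero differences (none here) and take |d_i|.
|d| = [1, 6, 7, 2, 1, 7]
Step 2: Midrank |d_i| (ties get averaged ranks).
ranks: |1|->1.5, |6|->4, |7|->5.5, |2|->3, |1|->1.5, |7|->5.5
Step 3: Attach original signs; sum ranks with positive sign and with negative sign.
W+ = 1.5 + 3 + 5.5 = 10
W- = 4 + 5.5 + 1.5 = 11
(Check: W+ + W- = 21 should equal n(n+1)/2 = 21.)
Step 4: Test statistic W = min(W+, W-) = 10.
Step 5: Ties in |d|, so use the tie-corrected normal approximation.
        E[W] = n(n+1)/4 = 6*7/4 = 10.5.
        Tie groups: |d|=1 (t=2), |d|=7 (t=2); sum(t^3 - t) = 12.
        Var[W] = n(n+1)(2n+1)/24 - sum(t^3-t)/48 = 546/24 - 12/48 = 22.5.
        z = (W - E[W]) / sqrt(Var[W]) = (10 - 10.5) / 4.7434 = -0.1054.
        Two-sided p = 2*Phi(z) = 0.916051.
Step 6: alpha = 0.1. fail to reject H0.

W+ = 10, W- = 11, W = min = 10, p = 0.916051, fail to reject H0.


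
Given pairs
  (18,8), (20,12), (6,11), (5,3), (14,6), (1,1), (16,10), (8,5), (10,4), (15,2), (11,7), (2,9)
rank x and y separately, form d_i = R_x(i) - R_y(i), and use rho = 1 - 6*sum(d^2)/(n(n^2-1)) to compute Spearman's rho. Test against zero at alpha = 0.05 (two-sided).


Step 1: Rank x and y separately (midranks; no ties here).
rank(x): 18->11, 20->12, 6->4, 5->3, 14->8, 1->1, 16->10, 8->5, 10->6, 15->9, 11->7, 2->2
rank(y): 8->8, 12->12, 11->11, 3->3, 6->6, 1->1, 10->10, 5->5, 4->4, 2->2, 7->7, 9->9
Step 2: d_i = R_x(i) - R_y(i); compute d_i^2.
  (11-8)^2=9, (12-12)^2=0, (4-11)^2=49, (3-3)^2=0, (8-6)^2=4, (1-1)^2=0, (10-10)^2=0, (5-5)^2=0, (6-4)^2=4, (9-2)^2=49, (7-7)^2=0, (2-9)^2=49
sum(d^2) = 164.
Step 3: rho = 1 - 6*164 / (12*(12^2 - 1)) = 1 - 984/1716 = 0.426573.
Step 4: Under H0, t = rho * sqrt((n-2)/(1-rho^2)) = 1.4914 ~ t(10).
Step 5: Two-sided p-value from the t-distribution with 10 df = 0.166700.
Step 6: alpha = 0.05. fail to reject H0.

rho = 0.4266, p = 0.166700, fail to reject H0 at alpha = 0.05.


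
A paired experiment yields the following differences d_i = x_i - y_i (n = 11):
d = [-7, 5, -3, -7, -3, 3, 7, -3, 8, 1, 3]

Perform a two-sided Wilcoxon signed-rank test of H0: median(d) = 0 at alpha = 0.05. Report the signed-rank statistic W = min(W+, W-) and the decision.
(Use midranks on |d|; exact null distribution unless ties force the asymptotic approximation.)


Step 1: Drop any zero differences (none here) and take |d_i|.
|d| = [7, 5, 3, 7, 3, 3, 7, 3, 8, 1, 3]
Step 2: Midrank |d_i| (ties get averaged ranks).
ranks: |7|->9, |5|->7, |3|->4, |7|->9, |3|->4, |3|->4, |7|->9, |3|->4, |8|->11, |1|->1, |3|->4
Step 3: Attach original signs; sum ranks with positive sign and with negative sign.
W+ = 7 + 4 + 9 + 11 + 1 + 4 = 36
W- = 9 + 4 + 9 + 4 + 4 = 30
(Check: W+ + W- = 66 should equal n(n+1)/2 = 66.)
Step 4: Test statistic W = min(W+, W-) = 30.
Step 5: Ties in |d|, so use the tie-corrected normal approximation.
        E[W] = n(n+1)/4 = 11*12/4 = 33.
        Tie groups: |d|=3 (t=5), |d|=7 (t=3); sum(t^3 - t) = 144.
        Var[W] = n(n+1)(2n+1)/24 - sum(t^3-t)/48 = 3036/24 - 144/48 = 123.5.
        z = (W - E[W]) / sqrt(Var[W]) = (30 - 33) / 11.1131 = -0.2700.
        Two-sided p = 2*Phi(z) = 0.787197.
Step 6: alpha = 0.05. fail to reject H0.

W+ = 36, W- = 30, W = min = 30, p = 0.787197, fail to reject H0.


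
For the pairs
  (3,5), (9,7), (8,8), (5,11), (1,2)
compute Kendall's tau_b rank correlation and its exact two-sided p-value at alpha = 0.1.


Step 1: Enumerate the 10 unordered pairs (i,j) with i<j and classify each by sign(x_j-x_i) * sign(y_j-y_i).
  (1,2):dx=+6,dy=+2->C; (1,3):dx=+5,dy=+3->C; (1,4):dx=+2,dy=+6->C; (1,5):dx=-2,dy=-3->C
  (2,3):dx=-1,dy=+1->D; (2,4):dx=-4,dy=+4->D; (2,5):dx=-8,dy=-5->C; (3,4):dx=-3,dy=+3->D
  (3,5):dx=-7,dy=-6->C; (4,5):dx=-4,dy=-9->C
Step 2: C = 7, D = 3, total pairs = 10.
Step 3: tau = (C - D)/(n(n-1)/2) = (7 - 3)/10 = 0.400000.
Step 4: Exact two-sided p-value (enumerate n! = 120 permutations of y under H0): p = 0.483333.
Step 5: alpha = 0.1. fail to reject H0.

tau_b = 0.4000 (C=7, D=3), p = 0.483333, fail to reject H0.


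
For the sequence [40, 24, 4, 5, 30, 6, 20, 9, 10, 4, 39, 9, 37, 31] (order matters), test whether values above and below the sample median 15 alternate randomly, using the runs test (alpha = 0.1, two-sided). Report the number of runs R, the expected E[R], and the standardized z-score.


Step 1: Compute median = 15; label A = above, B = below.
Labels in order: AABBABABBBABAA  (n_A = 7, n_B = 7)
Step 2: Count runs R = 9.
Step 3: Under H0 (random ordering), E[R] = 2*n_A*n_B/(n_A+n_B) + 1 = 2*7*7/14 + 1 = 8.0000.
        Var[R] = 2*n_A*n_B*(2*n_A*n_B - n_A - n_B) / ((n_A+n_B)^2 * (n_A+n_B-1)) = 8232/2548 = 3.2308.
        SD[R] = 1.7974.
Step 4: Continuity-corrected z = (R - 0.5 - E[R]) / SD[R] = (9 - 0.5 - 8.0000) / 1.7974 = 0.2782.
Step 5: Two-sided p-value via normal approximation = 2*(1 - Phi(|z|)) = 0.780879.
Step 6: alpha = 0.1. fail to reject H0.

R = 9, z = 0.2782, p = 0.780879, fail to reject H0.


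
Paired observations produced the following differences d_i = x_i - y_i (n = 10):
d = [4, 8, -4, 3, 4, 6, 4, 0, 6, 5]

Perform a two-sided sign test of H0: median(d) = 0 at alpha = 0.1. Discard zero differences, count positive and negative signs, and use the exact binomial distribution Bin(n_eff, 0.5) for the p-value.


Step 1: Discard zero differences. Original n = 10; n_eff = number of nonzero differences = 9.
Nonzero differences (with sign): +4, +8, -4, +3, +4, +6, +4, +6, +5
Step 2: Count signs: positive = 8, negative = 1.
Step 3: Under H0: P(positive) = 0.5, so the number of positives S ~ Bin(9, 0.5).
Step 4: Two-sided exact p-value = sum of Bin(9,0.5) probabilities at or below the observed probability = 0.039062.
Step 5: alpha = 0.1. reject H0.

n_eff = 9, pos = 8, neg = 1, p = 0.039062, reject H0.


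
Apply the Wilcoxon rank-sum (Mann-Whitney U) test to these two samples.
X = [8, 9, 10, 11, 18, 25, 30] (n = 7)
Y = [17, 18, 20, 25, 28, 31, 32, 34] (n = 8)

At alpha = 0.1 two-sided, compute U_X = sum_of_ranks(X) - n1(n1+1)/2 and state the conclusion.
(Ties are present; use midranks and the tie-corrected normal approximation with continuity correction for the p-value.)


Step 1: Combine and sort all 15 observations; assign midranks.
sorted (value, group): (8,X), (9,X), (10,X), (11,X), (17,Y), (18,X), (18,Y), (20,Y), (25,X), (25,Y), (28,Y), (30,X), (31,Y), (32,Y), (34,Y)
ranks: 8->1, 9->2, 10->3, 11->4, 17->5, 18->6.5, 18->6.5, 20->8, 25->9.5, 25->9.5, 28->11, 30->12, 31->13, 32->14, 34->15
Step 2: Rank sum for X: R1 = 1 + 2 + 3 + 4 + 6.5 + 9.5 + 12 = 38.
Step 3: U_X = R1 - n1(n1+1)/2 = 38 - 7*8/2 = 38 - 28 = 10.
       U_Y = n1*n2 - U_X = 56 - 10 = 46.
Step 4: Ties are present, so use the tie-corrected normal approximation (with continuity correction) for the p-value.
Step 5: p-value = 0.042473; compare to alpha = 0.1. reject H0.

U_X = 10, p = 0.042473, reject H0 at alpha = 0.1.


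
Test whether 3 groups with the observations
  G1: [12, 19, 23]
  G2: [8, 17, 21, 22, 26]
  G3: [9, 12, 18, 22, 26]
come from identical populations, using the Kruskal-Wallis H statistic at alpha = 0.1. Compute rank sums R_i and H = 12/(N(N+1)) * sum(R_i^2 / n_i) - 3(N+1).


Step 1: Combine all N = 13 observations and assign midranks.
sorted (value, group, rank): (8,G2,1), (9,G3,2), (12,G1,3.5), (12,G3,3.5), (17,G2,5), (18,G3,6), (19,G1,7), (21,G2,8), (22,G2,9.5), (22,G3,9.5), (23,G1,11), (26,G2,12.5), (26,G3,12.5)
Step 2: Sum ranks within each group.
R_1 = 21.5 (n_1 = 3)
R_2 = 36 (n_2 = 5)
R_3 = 33.5 (n_3 = 5)
Step 3: H = 12/(N(N+1)) * sum(R_i^2/n_i) - 3(N+1)
     = 12/(13*14) * (21.5^2/3 + 36^2/5 + 33.5^2/5) - 3*14
     = 0.065934 * 637.733 - 42
     = 0.048352.
Step 4: Ties present; correction factor C = 1 - 18/(13^3 - 13) = 0.991758. Corrected H = 0.048352 / 0.991758 = 0.048753.
Step 5: Under H0, H ~ chi^2(2); p-value = 0.975918.
Step 6: alpha = 0.1. fail to reject H0.

H = 0.0488, df = 2, p = 0.975918, fail to reject H0.


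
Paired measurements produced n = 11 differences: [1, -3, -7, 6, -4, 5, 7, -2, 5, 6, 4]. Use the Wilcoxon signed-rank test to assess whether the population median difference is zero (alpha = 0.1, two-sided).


Step 1: Drop any zero differences (none here) and take |d_i|.
|d| = [1, 3, 7, 6, 4, 5, 7, 2, 5, 6, 4]
Step 2: Midrank |d_i| (ties get averaged ranks).
ranks: |1|->1, |3|->3, |7|->10.5, |6|->8.5, |4|->4.5, |5|->6.5, |7|->10.5, |2|->2, |5|->6.5, |6|->8.5, |4|->4.5
Step 3: Attach original signs; sum ranks with positive sign and with negative sign.
W+ = 1 + 8.5 + 6.5 + 10.5 + 6.5 + 8.5 + 4.5 = 46
W- = 3 + 10.5 + 4.5 + 2 = 20
(Check: W+ + W- = 66 should equal n(n+1)/2 = 66.)
Step 4: Test statistic W = min(W+, W-) = 20.
Step 5: Ties in |d|, so use the tie-corrected normal approximation.
        E[W] = n(n+1)/4 = 11*12/4 = 33.
        Tie groups: |d|=4 (t=2), |d|=5 (t=2), |d|=6 (t=2), |d|=7 (t=2); sum(t^3 - t) = 24.
        Var[W] = n(n+1)(2n+1)/24 - sum(t^3-t)/48 = 3036/24 - 24/48 = 126.
        z = (W - E[W]) / sqrt(Var[W]) = (20 - 33) / 11.2250 = -1.1581.
        Two-sided p = 2*Phi(z) = 0.246810.
Step 6: alpha = 0.1. fail to reject H0.

W+ = 46, W- = 20, W = min = 20, p = 0.246810, fail to reject H0.


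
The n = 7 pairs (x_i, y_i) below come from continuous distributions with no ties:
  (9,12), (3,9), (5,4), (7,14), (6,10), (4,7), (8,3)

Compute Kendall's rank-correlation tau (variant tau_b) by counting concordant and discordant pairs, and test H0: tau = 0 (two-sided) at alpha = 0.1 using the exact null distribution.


Step 1: Enumerate the 21 unordered pairs (i,j) with i<j and classify each by sign(x_j-x_i) * sign(y_j-y_i).
  (1,2):dx=-6,dy=-3->C; (1,3):dx=-4,dy=-8->C; (1,4):dx=-2,dy=+2->D; (1,5):dx=-3,dy=-2->C
  (1,6):dx=-5,dy=-5->C; (1,7):dx=-1,dy=-9->C; (2,3):dx=+2,dy=-5->D; (2,4):dx=+4,dy=+5->C
  (2,5):dx=+3,dy=+1->C; (2,6):dx=+1,dy=-2->D; (2,7):dx=+5,dy=-6->D; (3,4):dx=+2,dy=+10->C
  (3,5):dx=+1,dy=+6->C; (3,6):dx=-1,dy=+3->D; (3,7):dx=+3,dy=-1->D; (4,5):dx=-1,dy=-4->C
  (4,6):dx=-3,dy=-7->C; (4,7):dx=+1,dy=-11->D; (5,6):dx=-2,dy=-3->C; (5,7):dx=+2,dy=-7->D
  (6,7):dx=+4,dy=-4->D
Step 2: C = 12, D = 9, total pairs = 21.
Step 3: tau = (C - D)/(n(n-1)/2) = (12 - 9)/21 = 0.142857.
Step 4: Exact two-sided p-value (enumerate n! = 5040 permutations of y under H0): p = 0.772619.
Step 5: alpha = 0.1. fail to reject H0.

tau_b = 0.1429 (C=12, D=9), p = 0.772619, fail to reject H0.


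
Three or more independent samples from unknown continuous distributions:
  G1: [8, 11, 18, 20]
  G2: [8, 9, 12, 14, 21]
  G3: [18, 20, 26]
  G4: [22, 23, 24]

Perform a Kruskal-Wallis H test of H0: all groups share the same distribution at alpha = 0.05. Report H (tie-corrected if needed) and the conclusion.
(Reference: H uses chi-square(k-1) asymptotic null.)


Step 1: Combine all N = 15 observations and assign midranks.
sorted (value, group, rank): (8,G1,1.5), (8,G2,1.5), (9,G2,3), (11,G1,4), (12,G2,5), (14,G2,6), (18,G1,7.5), (18,G3,7.5), (20,G1,9.5), (20,G3,9.5), (21,G2,11), (22,G4,12), (23,G4,13), (24,G4,14), (26,G3,15)
Step 2: Sum ranks within each group.
R_1 = 22.5 (n_1 = 4)
R_2 = 26.5 (n_2 = 5)
R_3 = 32 (n_3 = 3)
R_4 = 39 (n_4 = 3)
Step 3: H = 12/(N(N+1)) * sum(R_i^2/n_i) - 3(N+1)
     = 12/(15*16) * (22.5^2/4 + 26.5^2/5 + 32^2/3 + 39^2/3) - 3*16
     = 0.050000 * 1115.35 - 48
     = 7.767292.
Step 4: Ties present; correction factor C = 1 - 18/(15^3 - 15) = 0.994643. Corrected H = 7.767292 / 0.994643 = 7.809126.
Step 5: Under H0, H ~ chi^2(3); p-value = 0.050126.
Step 6: alpha = 0.05. fail to reject H0.

H = 7.8091, df = 3, p = 0.050126, fail to reject H0.


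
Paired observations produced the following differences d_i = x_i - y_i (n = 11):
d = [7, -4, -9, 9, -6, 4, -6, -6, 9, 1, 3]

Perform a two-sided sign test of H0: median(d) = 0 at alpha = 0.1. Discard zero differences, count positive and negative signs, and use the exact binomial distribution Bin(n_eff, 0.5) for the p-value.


Step 1: Discard zero differences. Original n = 11; n_eff = number of nonzero differences = 11.
Nonzero differences (with sign): +7, -4, -9, +9, -6, +4, -6, -6, +9, +1, +3
Step 2: Count signs: positive = 6, negative = 5.
Step 3: Under H0: P(positive) = 0.5, so the number of positives S ~ Bin(11, 0.5).
Step 4: Two-sided exact p-value = sum of Bin(11,0.5) probabilities at or below the observed probability = 1.000000.
Step 5: alpha = 0.1. fail to reject H0.

n_eff = 11, pos = 6, neg = 5, p = 1.000000, fail to reject H0.


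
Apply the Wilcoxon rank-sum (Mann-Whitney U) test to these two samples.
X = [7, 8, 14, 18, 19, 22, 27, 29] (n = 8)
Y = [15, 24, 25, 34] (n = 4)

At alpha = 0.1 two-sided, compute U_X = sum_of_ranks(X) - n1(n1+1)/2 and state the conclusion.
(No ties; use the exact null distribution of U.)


Step 1: Combine and sort all 12 observations; assign midranks.
sorted (value, group): (7,X), (8,X), (14,X), (15,Y), (18,X), (19,X), (22,X), (24,Y), (25,Y), (27,X), (29,X), (34,Y)
ranks: 7->1, 8->2, 14->3, 15->4, 18->5, 19->6, 22->7, 24->8, 25->9, 27->10, 29->11, 34->12
Step 2: Rank sum for X: R1 = 1 + 2 + 3 + 5 + 6 + 7 + 10 + 11 = 45.
Step 3: U_X = R1 - n1(n1+1)/2 = 45 - 8*9/2 = 45 - 36 = 9.
       U_Y = n1*n2 - U_X = 32 - 9 = 23.
Step 4: No ties, so the exact null distribution of U (based on enumerating the C(12,8) = 495 equally likely rank assignments) gives the two-sided p-value.
Step 5: p-value = 0.282828; compare to alpha = 0.1. fail to reject H0.

U_X = 9, p = 0.282828, fail to reject H0 at alpha = 0.1.


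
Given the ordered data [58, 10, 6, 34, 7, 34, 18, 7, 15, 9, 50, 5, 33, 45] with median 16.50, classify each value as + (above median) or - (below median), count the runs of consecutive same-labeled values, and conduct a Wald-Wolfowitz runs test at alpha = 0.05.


Step 1: Compute median = 16.50; label A = above, B = below.
Labels in order: ABBABAABBBABAA  (n_A = 7, n_B = 7)
Step 2: Count runs R = 9.
Step 3: Under H0 (random ordering), E[R] = 2*n_A*n_B/(n_A+n_B) + 1 = 2*7*7/14 + 1 = 8.0000.
        Var[R] = 2*n_A*n_B*(2*n_A*n_B - n_A - n_B) / ((n_A+n_B)^2 * (n_A+n_B-1)) = 8232/2548 = 3.2308.
        SD[R] = 1.7974.
Step 4: Continuity-corrected z = (R - 0.5 - E[R]) / SD[R] = (9 - 0.5 - 8.0000) / 1.7974 = 0.2782.
Step 5: Two-sided p-value via normal approximation = 2*(1 - Phi(|z|)) = 0.780879.
Step 6: alpha = 0.05. fail to reject H0.

R = 9, z = 0.2782, p = 0.780879, fail to reject H0.


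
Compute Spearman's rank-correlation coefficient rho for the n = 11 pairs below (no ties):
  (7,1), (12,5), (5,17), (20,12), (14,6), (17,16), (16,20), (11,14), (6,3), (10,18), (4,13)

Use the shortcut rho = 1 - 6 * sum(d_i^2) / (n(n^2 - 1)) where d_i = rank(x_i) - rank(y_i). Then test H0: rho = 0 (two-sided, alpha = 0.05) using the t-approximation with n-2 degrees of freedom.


Step 1: Rank x and y separately (midranks; no ties here).
rank(x): 7->4, 12->7, 5->2, 20->11, 14->8, 17->10, 16->9, 11->6, 6->3, 10->5, 4->1
rank(y): 1->1, 5->3, 17->9, 12->5, 6->4, 16->8, 20->11, 14->7, 3->2, 18->10, 13->6
Step 2: d_i = R_x(i) - R_y(i); compute d_i^2.
  (4-1)^2=9, (7-3)^2=16, (2-9)^2=49, (11-5)^2=36, (8-4)^2=16, (10-8)^2=4, (9-11)^2=4, (6-7)^2=1, (3-2)^2=1, (5-10)^2=25, (1-6)^2=25
sum(d^2) = 186.
Step 3: rho = 1 - 6*186 / (11*(11^2 - 1)) = 1 - 1116/1320 = 0.154545.
Step 4: Under H0, t = rho * sqrt((n-2)/(1-rho^2)) = 0.4693 ~ t(9).
Step 5: Two-sided p-value from the t-distribution with 9 df = 0.650034.
Step 6: alpha = 0.05. fail to reject H0.

rho = 0.1545, p = 0.650034, fail to reject H0 at alpha = 0.05.
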